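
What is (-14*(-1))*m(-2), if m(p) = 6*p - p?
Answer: -140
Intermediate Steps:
m(p) = 5*p
(-14*(-1))*m(-2) = (-14*(-1))*(5*(-2)) = 14*(-10) = -140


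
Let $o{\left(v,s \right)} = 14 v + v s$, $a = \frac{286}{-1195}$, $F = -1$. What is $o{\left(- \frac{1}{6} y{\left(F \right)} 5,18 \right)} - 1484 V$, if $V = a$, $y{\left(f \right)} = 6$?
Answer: $\frac{233224}{1195} \approx 195.17$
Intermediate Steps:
$a = - \frac{286}{1195}$ ($a = 286 \left(- \frac{1}{1195}\right) = - \frac{286}{1195} \approx -0.23933$)
$o{\left(v,s \right)} = 14 v + s v$
$V = - \frac{286}{1195} \approx -0.23933$
$o{\left(- \frac{1}{6} y{\left(F \right)} 5,18 \right)} - 1484 V = - \frac{1}{6} \cdot 6 \cdot 5 \left(14 + 18\right) - - \frac{424424}{1195} = \left(-1\right) \frac{1}{6} \cdot 6 \cdot 5 \cdot 32 + \frac{424424}{1195} = \left(- \frac{1}{6}\right) 6 \cdot 5 \cdot 32 + \frac{424424}{1195} = \left(-1\right) 5 \cdot 32 + \frac{424424}{1195} = \left(-5\right) 32 + \frac{424424}{1195} = -160 + \frac{424424}{1195} = \frac{233224}{1195}$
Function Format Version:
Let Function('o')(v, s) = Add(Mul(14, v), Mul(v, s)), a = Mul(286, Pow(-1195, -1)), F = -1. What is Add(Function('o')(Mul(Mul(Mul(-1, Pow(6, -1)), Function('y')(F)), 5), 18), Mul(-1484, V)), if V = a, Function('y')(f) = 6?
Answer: Rational(233224, 1195) ≈ 195.17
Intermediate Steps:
a = Rational(-286, 1195) (a = Mul(286, Rational(-1, 1195)) = Rational(-286, 1195) ≈ -0.23933)
Function('o')(v, s) = Add(Mul(14, v), Mul(s, v))
V = Rational(-286, 1195) ≈ -0.23933
Add(Function('o')(Mul(Mul(Mul(-1, Pow(6, -1)), Function('y')(F)), 5), 18), Mul(-1484, V)) = Add(Mul(Mul(Mul(Mul(-1, Pow(6, -1)), 6), 5), Add(14, 18)), Mul(-1484, Rational(-286, 1195))) = Add(Mul(Mul(Mul(Mul(-1, Rational(1, 6)), 6), 5), 32), Rational(424424, 1195)) = Add(Mul(Mul(Mul(Rational(-1, 6), 6), 5), 32), Rational(424424, 1195)) = Add(Mul(Mul(-1, 5), 32), Rational(424424, 1195)) = Add(Mul(-5, 32), Rational(424424, 1195)) = Add(-160, Rational(424424, 1195)) = Rational(233224, 1195)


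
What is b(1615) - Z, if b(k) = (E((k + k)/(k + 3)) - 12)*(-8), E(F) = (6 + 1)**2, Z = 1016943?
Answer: -1017239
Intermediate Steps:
E(F) = 49 (E(F) = 7**2 = 49)
b(k) = -296 (b(k) = (49 - 12)*(-8) = 37*(-8) = -296)
b(1615) - Z = -296 - 1*1016943 = -296 - 1016943 = -1017239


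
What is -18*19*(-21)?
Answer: 7182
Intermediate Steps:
-18*19*(-21) = -342*(-21) = 7182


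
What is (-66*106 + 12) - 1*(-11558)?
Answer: 4574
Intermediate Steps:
(-66*106 + 12) - 1*(-11558) = (-6996 + 12) + 11558 = -6984 + 11558 = 4574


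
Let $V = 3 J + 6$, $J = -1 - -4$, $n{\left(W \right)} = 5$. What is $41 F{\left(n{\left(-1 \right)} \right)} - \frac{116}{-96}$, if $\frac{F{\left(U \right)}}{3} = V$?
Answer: $\frac{44309}{24} \approx 1846.2$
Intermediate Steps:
$J = 3$ ($J = -1 + 4 = 3$)
$V = 15$ ($V = 3 \cdot 3 + 6 = 9 + 6 = 15$)
$F{\left(U \right)} = 45$ ($F{\left(U \right)} = 3 \cdot 15 = 45$)
$41 F{\left(n{\left(-1 \right)} \right)} - \frac{116}{-96} = 41 \cdot 45 - \frac{116}{-96} = 1845 - - \frac{29}{24} = 1845 + \frac{29}{24} = \frac{44309}{24}$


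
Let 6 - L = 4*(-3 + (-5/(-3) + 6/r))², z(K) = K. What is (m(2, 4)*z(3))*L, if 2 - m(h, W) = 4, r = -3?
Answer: 692/3 ≈ 230.67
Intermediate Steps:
m(h, W) = -2 (m(h, W) = 2 - 1*4 = 2 - 4 = -2)
L = -346/9 (L = 6 - 4*(-3 + (-5/(-3) + 6/(-3)))² = 6 - 4*(-3 + (-5*(-⅓) + 6*(-⅓)))² = 6 - 4*(-3 + (5/3 - 2))² = 6 - 4*(-3 - ⅓)² = 6 - 4*(-10/3)² = 6 - 4*100/9 = 6 - 1*400/9 = 6 - 400/9 = -346/9 ≈ -38.444)
(m(2, 4)*z(3))*L = -2*3*(-346/9) = -6*(-346/9) = 692/3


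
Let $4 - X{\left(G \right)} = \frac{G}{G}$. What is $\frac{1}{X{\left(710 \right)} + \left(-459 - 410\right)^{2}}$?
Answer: $\frac{1}{755164} \approx 1.3242 \cdot 10^{-6}$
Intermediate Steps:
$X{\left(G \right)} = 3$ ($X{\left(G \right)} = 4 - \frac{G}{G} = 4 - 1 = 3$)
$\frac{1}{X{\left(710 \right)} + \left(-459 - 410\right)^{2}} = \frac{1}{3 + \left(-459 - 410\right)^{2}} = \frac{1}{3 + \left(-869\right)^{2}} = \frac{1}{3 + 755161} = \frac{1}{755164}$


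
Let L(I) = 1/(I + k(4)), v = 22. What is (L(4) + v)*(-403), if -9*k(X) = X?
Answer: -287339/32 ≈ -8979.3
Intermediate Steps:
k(X) = -X/9
L(I) = 1/(-4/9 + I) (L(I) = 1/(I - ⅑*4) = 1/(I - 4/9) = 1/(-4/9 + I))
(L(4) + v)*(-403) = (9/(-4 + 9*4) + 22)*(-403) = (9/(-4 + 36) + 22)*(-403) = (9/32 + 22)*(-403) = (713/32)*(-403) = -287339/32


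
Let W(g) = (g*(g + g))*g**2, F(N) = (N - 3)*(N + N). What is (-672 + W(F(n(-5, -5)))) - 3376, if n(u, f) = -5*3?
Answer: 170061115952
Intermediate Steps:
n(u, f) = -15
F(N) = 2*N*(-3 + N) (F(N) = (-3 + N)*(2*N) = 2*N*(-3 + N))
W(g) = 2*g**4 (W(g) = (g*(2*g))*g**2 = (2*g**2)*g**2 = 2*g**4)
(-672 + W(F(n(-5, -5)))) - 3376 = (-672 + 2*(2*(-15)*(-3 - 15))**4) - 3376 = (-672 + 2*(2*(-15)*(-18))**4) - 3376 = (-672 + 2*540**4) - 3376 = (-672 + 2*85030560000) - 3376 = (-672 + 170061120000) - 3376 = 170061119328 - 3376 = 170061115952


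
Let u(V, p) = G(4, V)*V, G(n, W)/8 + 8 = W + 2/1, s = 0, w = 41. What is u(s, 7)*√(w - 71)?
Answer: 0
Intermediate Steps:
G(n, W) = -48 + 8*W (G(n, W) = -64 + 8*(W + 2/1) = -64 + 8*(W + 2*1) = -64 + 8*(W + 2) = -64 + 8*(2 + W) = -64 + (16 + 8*W) = -48 + 8*W)
u(V, p) = V*(-48 + 8*V) (u(V, p) = (-48 + 8*V)*V = V*(-48 + 8*V))
u(s, 7)*√(w - 71) = (8*0*(-6 + 0))*√(41 - 71) = (8*0*(-6))*√(-30) = 0*(I*√30) = 0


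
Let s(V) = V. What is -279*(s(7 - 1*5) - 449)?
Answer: 124713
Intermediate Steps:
-279*(s(7 - 1*5) - 449) = -279*((7 - 1*5) - 449) = -279*((7 - 5) - 449) = -279*(2 - 449) = -279*(-447) = 124713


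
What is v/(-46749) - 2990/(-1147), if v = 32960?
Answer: 101974390/53621103 ≈ 1.9018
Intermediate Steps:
v/(-46749) - 2990/(-1147) = 32960/(-46749) - 2990/(-1147) = 32960*(-1/46749) - 2990*(-1/1147) = -32960/46749 + 2990/1147 = 101974390/53621103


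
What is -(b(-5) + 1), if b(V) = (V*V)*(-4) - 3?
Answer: 102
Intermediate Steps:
b(V) = -3 - 4*V² (b(V) = V²*(-4) - 3 = -4*V² - 3 = -3 - 4*V²)
-(b(-5) + 1) = -((-3 - 4*(-5)²) + 1) = -((-3 - 4*25) + 1) = -((-3 - 100) + 1) = -(-103 + 1) = -1*(-102) = 102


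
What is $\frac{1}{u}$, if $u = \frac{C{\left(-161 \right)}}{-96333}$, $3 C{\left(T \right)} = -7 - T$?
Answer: $- \frac{288999}{154} \approx -1876.6$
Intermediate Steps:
$C{\left(T \right)} = - \frac{7}{3} - \frac{T}{3}$ ($C{\left(T \right)} = \frac{-7 - T}{3} = - \frac{7}{3} - \frac{T}{3}$)
$u = - \frac{154}{288999}$ ($u = \frac{- \frac{7}{3} - - \frac{161}{3}}{-96333} = \left(- \frac{7}{3} + \frac{161}{3}\right) \left(- \frac{1}{96333}\right) = \frac{154}{3} \left(- \frac{1}{96333}\right) = - \frac{154}{288999} \approx -0.00053287$)
$\frac{1}{u} = \frac{1}{- \frac{154}{288999}} = - \frac{288999}{154}$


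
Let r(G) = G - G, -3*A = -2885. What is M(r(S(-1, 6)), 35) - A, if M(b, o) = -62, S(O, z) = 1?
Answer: -3071/3 ≈ -1023.7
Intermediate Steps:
A = 2885/3 (A = -⅓*(-2885) = 2885/3 ≈ 961.67)
r(G) = 0
M(r(S(-1, 6)), 35) - A = -62 - 1*2885/3 = -62 - 2885/3 = -3071/3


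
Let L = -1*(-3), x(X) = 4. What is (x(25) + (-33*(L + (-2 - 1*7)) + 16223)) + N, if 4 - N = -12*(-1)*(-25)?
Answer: 16729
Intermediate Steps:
L = 3
N = 304 (N = 4 - (-12*(-1))*(-25) = 4 - 12*(-25) = 4 - 1*(-300) = 4 + 300 = 304)
(x(25) + (-33*(L + (-2 - 1*7)) + 16223)) + N = (4 + (-33*(3 + (-2 - 1*7)) + 16223)) + 304 = (4 + (-33*(3 + (-2 - 7)) + 16223)) + 304 = (4 + (-33*(3 - 9) + 16223)) + 304 = (4 + (-33*(-6) + 16223)) + 304 = (4 + (198 + 16223)) + 304 = (4 + 16421) + 304 = 16425 + 304 = 16729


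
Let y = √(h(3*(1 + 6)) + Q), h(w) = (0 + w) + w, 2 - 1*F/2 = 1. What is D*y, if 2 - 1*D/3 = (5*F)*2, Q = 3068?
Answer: -54*√3110 ≈ -3011.4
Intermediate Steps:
F = 2 (F = 4 - 2*1 = 4 - 2 = 2)
h(w) = 2*w (h(w) = w + w = 2*w)
y = √3110 (y = √(2*(3*(1 + 6)) + 3068) = √(2*(3*7) + 3068) = √(2*21 + 3068) = √(42 + 3068) = √3110 ≈ 55.767)
D = -54 (D = 6 - 3*5*2*2 = 6 - 30*2 = 6 - 3*20 = 6 - 60 = -54)
D*y = -54*√3110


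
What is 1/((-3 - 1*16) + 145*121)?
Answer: 1/17526 ≈ 5.7058e-5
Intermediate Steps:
1/((-3 - 1*16) + 145*121) = 1/((-3 - 16) + 17545) = 1/(-19 + 17545) = 1/17526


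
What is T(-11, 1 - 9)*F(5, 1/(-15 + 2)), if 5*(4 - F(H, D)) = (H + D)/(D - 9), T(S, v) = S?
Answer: -13332/295 ≈ -45.193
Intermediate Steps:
F(H, D) = 4 - (D + H)/(5*(-9 + D)) (F(H, D) = 4 - (H + D)/(5*(D - 9)) = 4 - (D + H)/(5*(-9 + D)))
T(-11, 1 - 9)*F(5, 1/(-15 + 2)) = -11*(-180 - 1*5 + 19/(-15 + 2))/(5*(-9 + 1/(-15 + 2))) = -11*(-180 - 5 + 19/(-13))/(5*(-9 + 1/(-13))) = -11*(-180 - 5 + 19*(-1/13))/(5*(-9 - 1/13)) = -11*(-180 - 5 - 19/13)/(5*(-118/13)) = -11*(-13)*(-2424)/(5*118*13) = -11*1212/295 = -13332/295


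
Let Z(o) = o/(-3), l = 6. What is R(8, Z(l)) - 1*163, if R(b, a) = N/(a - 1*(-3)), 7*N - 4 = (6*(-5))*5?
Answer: -1287/7 ≈ -183.86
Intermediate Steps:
N = -146/7 (N = 4/7 + ((6*(-5))*5)/7 = 4/7 + (-30*5)/7 = 4/7 + (⅐)*(-150) = 4/7 - 150/7 = -146/7 ≈ -20.857)
Z(o) = -o/3 (Z(o) = o*(-⅓) = -o/3)
R(b, a) = -146/(7*(3 + a)) (R(b, a) = -146/(7*(a - 1*(-3))) = -146/(7*(a + 3)) = -146/(7*(3 + a)))
R(8, Z(l)) - 1*163 = -146/(21 + 7*(-⅓*6)) - 1*163 = -146/(21 + 7*(-2)) - 163 = -146/(21 - 14) - 163 = -146/7 - 163 = -1287/7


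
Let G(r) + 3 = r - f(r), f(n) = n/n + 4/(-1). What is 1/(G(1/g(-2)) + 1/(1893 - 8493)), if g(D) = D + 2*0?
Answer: -6600/3301 ≈ -1.9994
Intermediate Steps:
f(n) = -3 (f(n) = 1 + 4*(-1) = 1 - 4 = -3)
g(D) = D (g(D) = D + 0 = D)
G(r) = r (G(r) = -3 + (r - 1*(-3)) = -3 + (r + 3) = -3 + (3 + r) = r)
1/(G(1/g(-2)) + 1/(1893 - 8493)) = 1/(1/(-2) + 1/(1893 - 8493)) = 1/(-1/2 + 1/(-6600)) = 1/(-1/2 - 1/6600) = 1/(-3301/6600) = -6600/3301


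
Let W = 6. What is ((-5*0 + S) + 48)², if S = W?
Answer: 2916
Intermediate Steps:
S = 6
((-5*0 + S) + 48)² = ((-5*0 + 6) + 48)² = ((0 + 6) + 48)² = (6 + 48)² = 54² = 2916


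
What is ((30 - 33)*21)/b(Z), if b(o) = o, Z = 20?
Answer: -63/20 ≈ -3.1500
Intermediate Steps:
((30 - 33)*21)/b(Z) = ((30 - 33)*21)/20 = -3*21*(1/20) = -63*1/20 = -63/20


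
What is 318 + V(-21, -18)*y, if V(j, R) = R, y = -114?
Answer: 2370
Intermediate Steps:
318 + V(-21, -18)*y = 318 - 18*(-114) = 318 + 2052 = 2370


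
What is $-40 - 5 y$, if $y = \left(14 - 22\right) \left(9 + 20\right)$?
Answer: $1120$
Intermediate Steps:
$y = -232$ ($y = \left(-8\right) 29 = -232$)
$-40 - 5 y = -40 - -1160 = -40 + 1160 = 1120$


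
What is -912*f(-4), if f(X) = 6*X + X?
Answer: 25536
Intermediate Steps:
f(X) = 7*X
-912*f(-4) = -6384*(-4) = -912*(-28) = 25536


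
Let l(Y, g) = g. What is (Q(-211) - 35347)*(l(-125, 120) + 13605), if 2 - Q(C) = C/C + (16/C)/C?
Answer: -21598199145450/44521 ≈ -4.8512e+8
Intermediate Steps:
Q(C) = 1 - 16/C² (Q(C) = 2 - (C/C + (16/C)/C) = 2 - (1 + 16/C²) = 2 + (-1 - 16/C²) = 1 - 16/C²)
(Q(-211) - 35347)*(l(-125, 120) + 13605) = ((1 - 16/(-211)²) - 35347)*(120 + 13605) = ((1 - 16*1/44521) - 35347)*13725 = ((1 - 16/44521) - 35347)*13725 = (44505/44521 - 35347)*13725 = -1573639282/44521*13725 = -21598199145450/44521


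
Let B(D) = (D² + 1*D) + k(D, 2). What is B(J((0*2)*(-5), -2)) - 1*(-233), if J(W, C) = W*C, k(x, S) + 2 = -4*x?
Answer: 231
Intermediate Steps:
k(x, S) = -2 - 4*x
J(W, C) = C*W
B(D) = -2 + D² - 3*D (B(D) = (D² + 1*D) + (-2 - 4*D) = (D² + D) + (-2 - 4*D) = (D + D²) + (-2 - 4*D) = -2 + D² - 3*D)
B(J((0*2)*(-5), -2)) - 1*(-233) = (-2 + (-2*0*2*(-5))² - (-6)*(0*2)*(-5)) - 1*(-233) = (-2 + (-0*(-5))² - (-6)*0*(-5)) + 233 = (-2 + (-2*0)² - (-6)*0) + 233 = (-2 + 0² - 3*0) + 233 = (-2 + 0 + 0) + 233 = -2 + 233 = 231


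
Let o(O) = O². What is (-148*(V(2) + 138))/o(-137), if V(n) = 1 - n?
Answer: -148/137 ≈ -1.0803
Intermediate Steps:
(-148*(V(2) + 138))/o(-137) = (-148*((1 - 1*2) + 138))/((-137)²) = -148*((1 - 2) + 138)/18769 = -148*(-1 + 138)*(1/18769) = -148*137*(1/18769) = -20276*1/18769 = -148/137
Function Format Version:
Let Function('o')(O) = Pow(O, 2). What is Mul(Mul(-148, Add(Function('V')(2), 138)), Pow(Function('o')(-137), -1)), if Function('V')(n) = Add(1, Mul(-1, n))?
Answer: Rational(-148, 137) ≈ -1.0803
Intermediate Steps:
Mul(Mul(-148, Add(Function('V')(2), 138)), Pow(Function('o')(-137), -1)) = Mul(Mul(-148, Add(Add(1, Mul(-1, 2)), 138)), Pow(Pow(-137, 2), -1)) = Mul(Mul(-148, Add(Add(1, -2), 138)), Pow(18769, -1)) = Mul(Mul(-148, Add(-1, 138)), Rational(1, 18769)) = Mul(Mul(-148, 137), Rational(1, 18769)) = Mul(-20276, Rational(1, 18769)) = Rational(-148, 137)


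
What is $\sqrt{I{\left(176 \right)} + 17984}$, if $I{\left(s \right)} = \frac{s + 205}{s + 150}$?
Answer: $\frac{\sqrt{1911391790}}{326} \approx 134.11$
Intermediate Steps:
$I{\left(s \right)} = \frac{205 + s}{150 + s}$
$\sqrt{I{\left(176 \right)} + 17984} = \sqrt{\frac{205 + 176}{150 + 176} + 17984} = \sqrt{\frac{1}{326} \cdot 381 + 17984} = \sqrt{\frac{381}{326} + 17984} = \sqrt{\frac{5863165}{326}} = \frac{\sqrt{1911391790}}{326}$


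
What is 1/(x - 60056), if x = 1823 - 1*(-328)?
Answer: -1/57905 ≈ -1.7270e-5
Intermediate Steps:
x = 2151 (x = 1823 + 328 = 2151)
1/(x - 60056) = 1/(2151 - 60056) = 1/(-57905) = -1/57905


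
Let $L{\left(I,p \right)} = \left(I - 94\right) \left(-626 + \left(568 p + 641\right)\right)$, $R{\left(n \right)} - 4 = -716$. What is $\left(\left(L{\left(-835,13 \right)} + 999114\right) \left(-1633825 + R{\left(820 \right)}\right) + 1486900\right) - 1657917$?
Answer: $9602180604092$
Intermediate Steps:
$R{\left(n \right)} = -712$ ($R{\left(n \right)} = 4 - 716 = -712$)
$L{\left(I,p \right)} = \left(-94 + I\right) \left(15 + 568 p\right)$ ($L{\left(I,p \right)} = \left(-94 + I\right) \left(-626 + \left(641 + 568 p\right)\right) = \left(-94 + I\right) \left(15 + 568 p\right)$)
$\left(\left(L{\left(-835,13 \right)} + 999114\right) \left(-1633825 + R{\left(820 \right)}\right) + 1486900\right) - 1657917 = \left(\left(\left(-1410 - 694096 + 15 \left(-835\right) + 568 \left(-835\right) 13\right) + 999114\right) \left(-1633825 - 712\right) + 1486900\right) - 1657917 = \left(\left(\left(-1410 - 694096 - 12525 - 6165640\right) + 999114\right) \left(-1634537\right) + 1486900\right) - 1657917 = \left(\left(-6873671 + 999114\right) \left(-1634537\right) + 1486900\right) - 1657917 = \left(\left(-5874557\right) \left(-1634537\right) + 1486900\right) - 1657917 = \left(9602180775109 + 1486900\right) - 1657917 = 9602182262009 - 1657917 = 9602180604092$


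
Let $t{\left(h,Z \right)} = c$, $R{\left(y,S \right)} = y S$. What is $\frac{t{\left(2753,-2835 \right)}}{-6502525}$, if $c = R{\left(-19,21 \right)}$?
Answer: $\frac{399}{6502525} \approx 6.1361 \cdot 10^{-5}$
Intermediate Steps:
$R{\left(y,S \right)} = S y$
$c = -399$ ($c = 21 \left(-19\right) = -399$)
$t{\left(h,Z \right)} = -399$
$\frac{t{\left(2753,-2835 \right)}}{-6502525} = - \frac{399}{-6502525} = \left(-399\right) \left(- \frac{1}{6502525}\right) = \frac{399}{6502525}$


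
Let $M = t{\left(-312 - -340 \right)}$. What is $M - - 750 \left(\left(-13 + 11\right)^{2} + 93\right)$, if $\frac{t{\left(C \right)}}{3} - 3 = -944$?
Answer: $69927$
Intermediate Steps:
$t{\left(C \right)} = -2823$ ($t{\left(C \right)} = 9 + 3 \left(-944\right) = 9 - 2832 = -2823$)
$M = -2823$
$M - - 750 \left(\left(-13 + 11\right)^{2} + 93\right) = -2823 - - 750 \left(\left(-13 + 11\right)^{2} + 93\right) = -2823 - - 750 \left(\left(-2\right)^{2} + 93\right) = -2823 - - 750 \left(4 + 93\right) = -2823 - \left(-750\right) 97 = -2823 - -72750 = -2823 + 72750 = 69927$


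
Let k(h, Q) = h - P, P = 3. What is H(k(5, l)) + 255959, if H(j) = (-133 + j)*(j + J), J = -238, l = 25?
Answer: 286875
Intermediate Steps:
k(h, Q) = -3 + h (k(h, Q) = h - 1*3 = h - 3 = -3 + h)
H(j) = (-238 + j)*(-133 + j) (H(j) = (-133 + j)*(j - 238) = (-133 + j)*(-238 + j) = (-238 + j)*(-133 + j))
H(k(5, l)) + 255959 = (31654 + (-3 + 5)² - 371*(-3 + 5)) + 255959 = (31654 + 2² - 371*2) + 255959 = (31654 + 4 - 742) + 255959 = 30916 + 255959 = 286875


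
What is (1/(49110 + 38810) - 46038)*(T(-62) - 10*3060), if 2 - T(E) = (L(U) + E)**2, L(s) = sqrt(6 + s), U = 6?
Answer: 9961293620099/6280 - 125477489729*sqrt(3)/10990 ≈ 1.5664e+9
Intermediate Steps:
T(E) = 2 - (E + 2*sqrt(3))**2 (T(E) = 2 - (sqrt(6 + 6) + E)**2 = 2 - (sqrt(12) + E)**2 = 2 - (2*sqrt(3) + E)**2 = 2 - (E + 2*sqrt(3))**2)
(1/(49110 + 38810) - 46038)*(T(-62) - 10*3060) = (1/(49110 + 38810) - 46038)*((2 - (-62 + 2*sqrt(3))**2) - 10*3060) = (1/87920 - 46038)*((2 - (-62 + 2*sqrt(3))**2) - 30600) = (1/87920 - 46038)*(-30598 - (-62 + 2*sqrt(3))**2) = -4047660959*(-30598 - (-62 + 2*sqrt(3))**2)/87920 = 61925165011741/43960 + 4047660959*(-62 + 2*sqrt(3))**2/87920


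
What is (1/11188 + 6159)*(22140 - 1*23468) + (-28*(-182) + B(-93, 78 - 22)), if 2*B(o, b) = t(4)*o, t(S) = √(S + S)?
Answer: -22862834964/2797 - 93*√2 ≈ -8.1742e+6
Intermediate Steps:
t(S) = √2*√S (t(S) = √(2*S) = √2*√S)
B(o, b) = o*√2 (B(o, b) = ((√2*√4)*o)/2 = ((√2*2)*o)/2 = ((2*√2)*o)/2 = (2*o*√2)/2 = o*√2)
(1/11188 + 6159)*(22140 - 1*23468) + (-28*(-182) + B(-93, 78 - 22)) = (1/11188 + 6159)*(22140 - 1*23468) + (-28*(-182) - 93*√2) = (1/11188 + 6159)*(22140 - 23468) + (5096 - 93*√2) = (68906893/11188)*(-1328) + (5096 - 93*√2) = -22877088476/2797 + (5096 - 93*√2) = -22862834964/2797 - 93*√2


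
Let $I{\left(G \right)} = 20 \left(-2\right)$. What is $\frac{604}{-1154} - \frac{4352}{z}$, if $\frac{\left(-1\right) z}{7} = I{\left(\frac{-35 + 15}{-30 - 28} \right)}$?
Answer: $- \frac{324458}{20195} \approx -16.066$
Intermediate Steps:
$I{\left(G \right)} = -40$
$z = 280$ ($z = \left(-7\right) \left(-40\right) = 280$)
$\frac{604}{-1154} - \frac{4352}{z} = \frac{604}{-1154} - \frac{4352}{280} = 604 \left(- \frac{1}{1154}\right) - \frac{544}{35} = - \frac{302}{577} - \frac{544}{35} = - \frac{324458}{20195}$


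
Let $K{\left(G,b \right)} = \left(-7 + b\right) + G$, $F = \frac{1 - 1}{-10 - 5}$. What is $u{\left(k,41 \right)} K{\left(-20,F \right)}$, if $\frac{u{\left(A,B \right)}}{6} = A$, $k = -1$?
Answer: $162$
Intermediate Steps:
$u{\left(A,B \right)} = 6 A$
$F = 0$ ($F = \frac{0}{-15} = 0 \left(- \frac{1}{15}\right) = 0$)
$K{\left(G,b \right)} = -7 + G + b$
$u{\left(k,41 \right)} K{\left(-20,F \right)} = 6 \left(-1\right) \left(-7 - 20 + 0\right) = \left(-6\right) \left(-27\right) = 162$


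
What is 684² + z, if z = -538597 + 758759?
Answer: 688018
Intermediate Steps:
z = 220162
684² + z = 684² + 220162 = 467856 + 220162 = 688018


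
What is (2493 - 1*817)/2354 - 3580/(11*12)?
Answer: -93251/3531 ≈ -26.409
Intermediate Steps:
(2493 - 1*817)/2354 - 3580/(11*12) = (2493 - 817)*(1/2354) - 3580/132 = 1676*(1/2354) - 3580*1/132 = 838/1177 - 895/33 = -93251/3531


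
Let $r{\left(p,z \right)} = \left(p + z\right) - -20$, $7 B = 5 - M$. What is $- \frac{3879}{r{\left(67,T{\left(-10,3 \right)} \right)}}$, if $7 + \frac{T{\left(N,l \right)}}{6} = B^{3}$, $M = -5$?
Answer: $- \frac{443499}{7145} \approx -62.071$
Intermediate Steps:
$B = \frac{10}{7}$ ($B = \frac{5 - -5}{7} = \frac{5 + 5}{7} = \frac{1}{7} \cdot 10 = \frac{10}{7} \approx 1.4286$)
$T{\left(N,l \right)} = - \frac{8406}{343}$ ($T{\left(N,l \right)} = -42 + 6 \left(\frac{10}{7}\right)^{3} = -42 + 6 \cdot \frac{1000}{343} = -42 + \frac{6000}{343} = - \frac{8406}{343}$)
$r{\left(p,z \right)} = 20 + p + z$ ($r{\left(p,z \right)} = \left(p + z\right) + 20 = 20 + p + z$)
$- \frac{3879}{r{\left(67,T{\left(-10,3 \right)} \right)}} = - \frac{3879}{20 + 67 - \frac{8406}{343}} = - \frac{3879}{\frac{21435}{343}} = \left(-3879\right) \frac{343}{21435} = - \frac{443499}{7145}$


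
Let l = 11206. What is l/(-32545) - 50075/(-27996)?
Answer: 1315967699/911129820 ≈ 1.4443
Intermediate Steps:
l/(-32545) - 50075/(-27996) = 11206/(-32545) - 50075/(-27996) = 11206*(-1/32545) - 50075*(-1/27996) = -11206/32545 + 50075/27996 = 1315967699/911129820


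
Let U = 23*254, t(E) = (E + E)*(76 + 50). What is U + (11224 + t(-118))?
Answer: -12670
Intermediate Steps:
t(E) = 252*E (t(E) = (2*E)*126 = 252*E)
U = 5842
U + (11224 + t(-118)) = 5842 + (11224 + 252*(-118)) = 5842 + (11224 - 29736) = 5842 - 18512 = -12670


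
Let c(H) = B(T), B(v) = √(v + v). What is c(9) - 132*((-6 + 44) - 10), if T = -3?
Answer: -3696 + I*√6 ≈ -3696.0 + 2.4495*I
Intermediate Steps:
B(v) = √2*√v (B(v) = √(2*v) = √2*√v)
c(H) = I*√6 (c(H) = √2*√(-3) = √2*(I*√3) = I*√6)
c(9) - 132*((-6 + 44) - 10) = I*√6 - 132*((-6 + 44) - 10) = I*√6 - 132*(38 - 10) = I*√6 - 132*28 = I*√6 - 3696 = -3696 + I*√6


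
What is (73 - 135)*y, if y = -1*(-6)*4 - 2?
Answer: -1364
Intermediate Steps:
y = 22 (y = 6*4 - 2 = 24 - 2 = 22)
(73 - 135)*y = (73 - 135)*22 = -62*22 = -1364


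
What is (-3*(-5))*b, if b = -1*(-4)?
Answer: 60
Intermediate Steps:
b = 4
(-3*(-5))*b = -3*(-5)*4 = 15*4 = 60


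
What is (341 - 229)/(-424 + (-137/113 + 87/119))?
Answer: -94129/356750 ≈ -0.26385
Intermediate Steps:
(341 - 229)/(-424 + (-137/113 + 87/119)) = 112/(-424 + (-137*1/113 + 87*(1/119))) = 112/(-424 + (-137/113 + 87/119)) = 112/(-424 - 6472/13447) = 112/(-5708000/13447) = 112*(-13447/5708000) = -94129/356750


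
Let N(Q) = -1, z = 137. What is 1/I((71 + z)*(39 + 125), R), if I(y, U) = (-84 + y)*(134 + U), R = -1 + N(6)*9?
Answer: 1/4219472 ≈ 2.3700e-7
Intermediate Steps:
R = -10 (R = -1 - 1*9 = -1 - 9 = -10)
1/I((71 + z)*(39 + 125), R) = 1/(-11256 - 84*(-10) + 134*((71 + 137)*(39 + 125)) - 10*(71 + 137)*(39 + 125)) = 1/(-11256 + 840 + 134*(208*164) - 2080*164) = 1/(-11256 + 840 + 134*34112 - 10*34112) = 1/(-11256 + 840 + 4571008 - 341120) = 1/4219472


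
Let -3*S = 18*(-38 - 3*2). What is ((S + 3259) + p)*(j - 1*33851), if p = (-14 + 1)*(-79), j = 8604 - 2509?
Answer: -126289800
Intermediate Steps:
j = 6095
S = 264 (S = -6*(-38 - 3*2) = -6*(-38 - 6) = -6*(-44) = -⅓*(-792) = 264)
p = 1027 (p = -13*(-79) = 1027)
((S + 3259) + p)*(j - 1*33851) = ((264 + 3259) + 1027)*(6095 - 1*33851) = (3523 + 1027)*(6095 - 33851) = 4550*(-27756) = -126289800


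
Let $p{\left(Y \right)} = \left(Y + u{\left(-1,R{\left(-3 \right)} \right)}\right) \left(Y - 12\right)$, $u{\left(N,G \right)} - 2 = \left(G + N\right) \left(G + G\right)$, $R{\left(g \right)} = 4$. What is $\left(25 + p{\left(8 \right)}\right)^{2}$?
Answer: $12321$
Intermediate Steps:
$u{\left(N,G \right)} = 2 + 2 G \left(G + N\right)$ ($u{\left(N,G \right)} = 2 + \left(G + N\right) \left(G + G\right) = 2 + \left(G + N\right) 2 G = 2 + 2 G \left(G + N\right)$)
$p{\left(Y \right)} = \left(-12 + Y\right) \left(26 + Y\right)$ ($p{\left(Y \right)} = \left(Y + \left(2 + 2 \cdot 4^{2} + 2 \cdot 4 \left(-1\right)\right)\right) \left(Y - 12\right) = \left(Y + \left(2 + 2 \cdot 16 - 8\right)\right) \left(-12 + Y\right) = \left(Y + \left(2 + 32 - 8\right)\right) \left(-12 + Y\right) = \left(Y + 26\right) \left(-12 + Y\right) = \left(26 + Y\right) \left(-12 + Y\right) = \left(-12 + Y\right) \left(26 + Y\right)$)
$\left(25 + p{\left(8 \right)}\right)^{2} = \left(25 + \left(-312 + 8^{2} + 14 \cdot 8\right)\right)^{2} = \left(25 + \left(-312 + 64 + 112\right)\right)^{2} = \left(25 - 136\right)^{2} = \left(-111\right)^{2} = 12321$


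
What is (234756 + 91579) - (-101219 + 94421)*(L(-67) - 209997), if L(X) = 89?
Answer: -1426628249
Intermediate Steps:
(234756 + 91579) - (-101219 + 94421)*(L(-67) - 209997) = (234756 + 91579) - (-101219 + 94421)*(89 - 209997) = 326335 - (-6798)*(-209908) = 326335 - 1*1426954584 = 326335 - 1426954584 = -1426628249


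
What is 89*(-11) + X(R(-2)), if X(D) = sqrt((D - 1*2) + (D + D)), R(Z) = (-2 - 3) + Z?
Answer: -979 + I*sqrt(23) ≈ -979.0 + 4.7958*I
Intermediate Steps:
R(Z) = -5 + Z
X(D) = sqrt(-2 + 3*D) (X(D) = sqrt((D - 2) + 2*D) = sqrt((-2 + D) + 2*D) = sqrt(-2 + 3*D))
89*(-11) + X(R(-2)) = 89*(-11) + sqrt(-2 + 3*(-5 - 2)) = -979 + sqrt(-2 + 3*(-7)) = -979 + sqrt(-2 - 21) = -979 + sqrt(-23) = -979 + I*sqrt(23)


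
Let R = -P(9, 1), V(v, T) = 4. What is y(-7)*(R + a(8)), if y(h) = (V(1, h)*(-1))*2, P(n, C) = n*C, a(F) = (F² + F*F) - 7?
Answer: -896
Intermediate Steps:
a(F) = -7 + 2*F² (a(F) = (F² + F²) - 7 = 2*F² - 7 = -7 + 2*F²)
P(n, C) = C*n
y(h) = -8 (y(h) = (4*(-1))*2 = -4*2 = -8)
R = -9 ≈ -9.0000
y(-7)*(R + a(8)) = -8*(-9 + (-7 + 2*8²)) = -8*(-9 + (-7 + 2*64)) = -8*(-9 + (-7 + 128)) = -8*(-9 + 121) = -8*112 = -896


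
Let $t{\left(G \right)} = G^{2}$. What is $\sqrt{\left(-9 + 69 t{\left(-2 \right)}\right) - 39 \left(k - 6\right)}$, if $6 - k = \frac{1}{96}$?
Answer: $\frac{\sqrt{17114}}{8} \approx 16.353$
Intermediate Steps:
$k = \frac{575}{96}$ ($k = 6 - \frac{1}{96} = \frac{575}{96} \approx 5.9896$)
$\sqrt{\left(-9 + 69 t{\left(-2 \right)}\right) - 39 \left(k - 6\right)} = \sqrt{\left(-9 + 69 \left(-2\right)^{2}\right) - 39 \left(\frac{575}{96} - 6\right)} = \sqrt{\left(-9 + 69 \cdot 4\right) - - \frac{13}{32}} = \sqrt{\left(-9 + 276\right) + \frac{13}{32}} = \sqrt{267 + \frac{13}{32}} = \sqrt{\frac{8557}{32}} = \frac{\sqrt{17114}}{8}$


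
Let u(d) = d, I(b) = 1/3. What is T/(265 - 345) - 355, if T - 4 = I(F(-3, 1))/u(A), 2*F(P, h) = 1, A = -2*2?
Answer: -340847/960 ≈ -355.05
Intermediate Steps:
A = -4
F(P, h) = ½ (F(P, h) = (½)*1 = ½)
I(b) = ⅓
T = 47/12 (T = 4 + (⅓)/(-4) = 4 + (⅓)*(-¼) = 4 - 1/12 = 47/12 ≈ 3.9167)
T/(265 - 345) - 355 = (47/12)/(265 - 345) - 355 = (47/12)/(-80) - 355 = -1/80*47/12 - 355 = -47/960 - 355 = -340847/960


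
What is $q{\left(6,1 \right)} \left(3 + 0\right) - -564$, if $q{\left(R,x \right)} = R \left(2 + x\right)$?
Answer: $618$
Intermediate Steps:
$q{\left(6,1 \right)} \left(3 + 0\right) - -564 = 6 \left(2 + 1\right) \left(3 + 0\right) - -564 = 6 \cdot 3 \cdot 3 + 564 = 18 \cdot 3 + 564 = 54 + 564 = 618$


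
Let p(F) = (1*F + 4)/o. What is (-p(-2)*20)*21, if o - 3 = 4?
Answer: -120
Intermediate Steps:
o = 7 (o = 3 + 4 = 7)
p(F) = 4/7 + F/7 (p(F) = (1*F + 4)/7 = (F + 4)*(⅐) = (4 + F)*(⅐) = 4/7 + F/7)
(-p(-2)*20)*21 = (-(4/7 + (⅐)*(-2))*20)*21 = (-(4/7 - 2/7)*20)*21 = (-1*2/7*20)*21 = -2/7*20*21 = -40/7*21 = -120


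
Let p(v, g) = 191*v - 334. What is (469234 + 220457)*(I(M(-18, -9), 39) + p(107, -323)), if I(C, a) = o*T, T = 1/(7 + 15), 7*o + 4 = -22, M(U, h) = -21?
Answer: 1067585113338/77 ≈ 1.3865e+10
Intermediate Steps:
o = -26/7 (o = -4/7 + (⅐)*(-22) = -4/7 - 22/7 = -26/7 ≈ -3.7143)
p(v, g) = -334 + 191*v
T = 1/22 ≈ 0.045455
I(C, a) = -13/77 (I(C, a) = -26/7*1/22 = -13/77)
(469234 + 220457)*(I(M(-18, -9), 39) + p(107, -323)) = (469234 + 220457)*(-13/77 + (-334 + 191*107)) = 689691*(-13/77 + (-334 + 20437)) = 689691*(-13/77 + 20103) = 689691*(1547918/77) = 1067585113338/77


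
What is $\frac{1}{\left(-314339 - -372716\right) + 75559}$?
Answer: $\frac{1}{133936} \approx 7.4663 \cdot 10^{-6}$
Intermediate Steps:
$\frac{1}{\left(-314339 - -372716\right) + 75559} = \frac{1}{\left(-314339 + 372716\right) + 75559} = \frac{1}{58377 + 75559} = \frac{1}{133936}$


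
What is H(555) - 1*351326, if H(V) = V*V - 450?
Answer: -43751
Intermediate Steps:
H(V) = -450 + V² (H(V) = V² - 450 = -450 + V²)
H(555) - 1*351326 = (-450 + 555²) - 1*351326 = (-450 + 308025) - 351326 = 307575 - 351326 = -43751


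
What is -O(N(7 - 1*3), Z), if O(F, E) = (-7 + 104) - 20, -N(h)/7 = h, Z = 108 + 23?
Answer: -77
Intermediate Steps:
Z = 131
N(h) = -7*h
O(F, E) = 77 (O(F, E) = 97 - 20 = 77)
-O(N(7 - 1*3), Z) = -1*77 = -77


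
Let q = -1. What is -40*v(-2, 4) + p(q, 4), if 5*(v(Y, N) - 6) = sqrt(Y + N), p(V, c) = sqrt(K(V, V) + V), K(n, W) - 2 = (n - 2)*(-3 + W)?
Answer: -240 + sqrt(13) - 8*sqrt(2) ≈ -247.71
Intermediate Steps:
K(n, W) = 2 + (-3 + W)*(-2 + n) (K(n, W) = 2 + (n - 2)*(-3 + W) = 2 + (-2 + n)*(-3 + W) = 2 + (-3 + W)*(-2 + n))
p(V, c) = sqrt(8 + V**2 - 4*V) (p(V, c) = sqrt((8 - 3*V - 2*V + V*V) + V) = sqrt((8 - 3*V - 2*V + V**2) + V) = sqrt((8 + V**2 - 5*V) + V) = sqrt(8 + V**2 - 4*V))
v(Y, N) = 6 + sqrt(N + Y)/5 (v(Y, N) = 6 + sqrt(Y + N)/5 = 6 + sqrt(N + Y)/5)
-40*v(-2, 4) + p(q, 4) = -40*(6 + sqrt(4 - 2)/5) + sqrt(8 + (-1)**2 - 4*(-1)) = -40*(6 + sqrt(2)/5) + sqrt(8 + 1 + 4) = (-240 - 8*sqrt(2)) + sqrt(13) = -240 + sqrt(13) - 8*sqrt(2)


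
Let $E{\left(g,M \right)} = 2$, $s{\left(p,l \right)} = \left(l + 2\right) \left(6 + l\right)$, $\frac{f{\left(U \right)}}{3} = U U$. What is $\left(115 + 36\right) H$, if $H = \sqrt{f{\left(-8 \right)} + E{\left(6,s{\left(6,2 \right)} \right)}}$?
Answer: $151 \sqrt{194} \approx 2103.2$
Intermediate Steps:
$f{\left(U \right)} = 3 U^{2}$ ($f{\left(U \right)} = 3 U U = 3 U^{2}$)
$s{\left(p,l \right)} = \left(2 + l\right) \left(6 + l\right)$
$H = \sqrt{194}$ ($H = \sqrt{3 \left(-8\right)^{2} + 2} = \sqrt{3 \cdot 64 + 2} = \sqrt{192 + 2} = \sqrt{194} \approx 13.928$)
$\left(115 + 36\right) H = \left(115 + 36\right) \sqrt{194} = 151 \sqrt{194}$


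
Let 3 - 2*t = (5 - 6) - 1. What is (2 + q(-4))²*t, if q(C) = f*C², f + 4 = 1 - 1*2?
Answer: 15210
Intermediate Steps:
f = -5 (f = -4 + (1 - 1*2) = -4 + (1 - 2) = -4 - 1 = -5)
q(C) = -5*C²
t = 5/2 (t = 3/2 - ((5 - 6) - 1)/2 = 3/2 - (-1 - 1)/2 = 3/2 - ½*(-2) = 3/2 + 1 = 5/2 ≈ 2.5000)
(2 + q(-4))²*t = (2 - 5*(-4)²)²*(5/2) = (2 - 5*16)²*(5/2) = (2 - 80)²*(5/2) = (-78)²*(5/2) = 6084*(5/2) = 15210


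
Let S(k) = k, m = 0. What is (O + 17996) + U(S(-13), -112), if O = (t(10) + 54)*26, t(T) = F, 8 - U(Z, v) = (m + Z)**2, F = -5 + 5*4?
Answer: 19629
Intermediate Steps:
F = 15 (F = -5 + 20 = 15)
U(Z, v) = 8 - Z**2 (U(Z, v) = 8 - (0 + Z)**2 = 8 - Z**2)
t(T) = 15
O = 1794 (O = (15 + 54)*26 = 69*26 = 1794)
(O + 17996) + U(S(-13), -112) = (1794 + 17996) + (8 - 1*(-13)**2) = 19790 + (8 - 1*169) = 19790 + (8 - 169) = 19790 - 161 = 19629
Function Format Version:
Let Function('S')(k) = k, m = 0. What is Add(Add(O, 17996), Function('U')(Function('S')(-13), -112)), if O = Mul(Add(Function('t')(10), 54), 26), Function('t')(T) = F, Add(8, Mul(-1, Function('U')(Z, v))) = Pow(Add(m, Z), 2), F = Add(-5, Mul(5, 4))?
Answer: 19629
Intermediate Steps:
F = 15 (F = Add(-5, 20) = 15)
Function('U')(Z, v) = Add(8, Mul(-1, Pow(Z, 2))) (Function('U')(Z, v) = Add(8, Mul(-1, Pow(Add(0, Z), 2))) = Add(8, Mul(-1, Pow(Z, 2))))
Function('t')(T) = 15
O = 1794 (O = Mul(Add(15, 54), 26) = Mul(69, 26) = 1794)
Add(Add(O, 17996), Function('U')(Function('S')(-13), -112)) = Add(Add(1794, 17996), Add(8, Mul(-1, Pow(-13, 2)))) = Add(19790, Add(8, Mul(-1, 169))) = Add(19790, Add(8, -169)) = Add(19790, -161) = 19629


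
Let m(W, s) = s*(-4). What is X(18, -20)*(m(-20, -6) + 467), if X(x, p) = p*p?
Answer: 196400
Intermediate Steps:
X(x, p) = p**2
m(W, s) = -4*s
X(18, -20)*(m(-20, -6) + 467) = (-20)**2*(-4*(-6) + 467) = 400*(24 + 467) = 400*491 = 196400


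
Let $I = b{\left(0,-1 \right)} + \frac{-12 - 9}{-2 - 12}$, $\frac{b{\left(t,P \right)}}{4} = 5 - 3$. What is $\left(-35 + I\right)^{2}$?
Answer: $\frac{2601}{4} \approx 650.25$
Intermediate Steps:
$b{\left(t,P \right)} = 8$ ($b{\left(t,P \right)} = 4 \left(5 - 3\right) = 4 \cdot 2 = 8$)
$I = \frac{19}{2}$ ($I = 8 + \frac{-12 - 9}{-2 - 12} = 8 - \frac{21}{-14} = 8 - - \frac{3}{2} = 8 + \frac{3}{2} = \frac{19}{2} \approx 9.5$)
$\left(-35 + I\right)^{2} = \left(-35 + \frac{19}{2}\right)^{2} = \left(- \frac{51}{2}\right)^{2} = \frac{2601}{4}$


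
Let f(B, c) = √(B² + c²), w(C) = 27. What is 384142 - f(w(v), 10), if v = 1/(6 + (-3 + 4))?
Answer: 384142 - √829 ≈ 3.8411e+5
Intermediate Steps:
v = ⅐ (v = 1/(6 + 1) = 1/7 = ⅐ ≈ 0.14286)
384142 - f(w(v), 10) = 384142 - √(27² + 10²) = 384142 - √(729 + 100) = 384142 - √829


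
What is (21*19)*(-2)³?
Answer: -3192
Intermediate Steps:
(21*19)*(-2)³ = 399*(-8) = -3192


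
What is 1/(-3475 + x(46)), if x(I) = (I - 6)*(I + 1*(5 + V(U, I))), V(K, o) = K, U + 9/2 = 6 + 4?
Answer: -1/1215 ≈ -0.00082305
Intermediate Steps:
U = 11/2 (U = -9/2 + (6 + 4) = -9/2 + 10 = 11/2 ≈ 5.5000)
x(I) = (-6 + I)*(21/2 + I) (x(I) = (I - 6)*(I + 1*(5 + 11/2)) = (-6 + I)*(I + 1*(21/2)) = (-6 + I)*(I + 21/2) = (-6 + I)*(21/2 + I))
1/(-3475 + x(46)) = 1/(-3475 + (-63 + 46**2 + (9/2)*46)) = 1/(-3475 + (-63 + 2116 + 207)) = 1/(-3475 + 2260) = 1/(-1215) = -1/1215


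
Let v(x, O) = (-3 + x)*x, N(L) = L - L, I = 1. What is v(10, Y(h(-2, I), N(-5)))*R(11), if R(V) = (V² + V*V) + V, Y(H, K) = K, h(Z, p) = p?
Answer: 17710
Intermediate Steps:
N(L) = 0
v(x, O) = x*(-3 + x)
R(V) = V + 2*V² (R(V) = (V² + V²) + V = 2*V² + V = V + 2*V²)
v(10, Y(h(-2, I), N(-5)))*R(11) = (10*(-3 + 10))*(11*(1 + 2*11)) = (10*7)*(11*(1 + 22)) = 70*(11*23) = 70*253 = 17710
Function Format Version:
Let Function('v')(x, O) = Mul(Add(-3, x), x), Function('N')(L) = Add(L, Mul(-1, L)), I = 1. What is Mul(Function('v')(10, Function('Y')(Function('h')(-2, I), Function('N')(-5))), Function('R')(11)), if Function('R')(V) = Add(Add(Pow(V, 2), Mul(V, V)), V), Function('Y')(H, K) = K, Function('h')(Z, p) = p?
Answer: 17710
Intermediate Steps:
Function('N')(L) = 0
Function('v')(x, O) = Mul(x, Add(-3, x))
Function('R')(V) = Add(V, Mul(2, Pow(V, 2))) (Function('R')(V) = Add(Add(Pow(V, 2), Pow(V, 2)), V) = Add(Mul(2, Pow(V, 2)), V) = Add(V, Mul(2, Pow(V, 2))))
Mul(Function('v')(10, Function('Y')(Function('h')(-2, I), Function('N')(-5))), Function('R')(11)) = Mul(Mul(10, Add(-3, 10)), Mul(11, Add(1, Mul(2, 11)))) = Mul(Mul(10, 7), Mul(11, Add(1, 22))) = Mul(70, Mul(11, 23)) = Mul(70, 253) = 17710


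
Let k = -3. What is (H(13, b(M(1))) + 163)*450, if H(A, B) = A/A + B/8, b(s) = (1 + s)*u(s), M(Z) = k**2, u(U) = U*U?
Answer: 238725/2 ≈ 1.1936e+5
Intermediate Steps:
u(U) = U**2
M(Z) = 9 (M(Z) = (-3)**2 = 9)
b(s) = s**2*(1 + s) (b(s) = (1 + s)*s**2 = s**2*(1 + s))
H(A, B) = 1 + B/8 (H(A, B) = 1 + B*(1/8) = 1 + B/8)
(H(13, b(M(1))) + 163)*450 = ((1 + (9**2*(1 + 9))/8) + 163)*450 = ((1 + (81*10)/8) + 163)*450 = ((1 + (1/8)*810) + 163)*450 = ((1 + 405/4) + 163)*450 = (409/4 + 163)*450 = (1061/4)*450 = 238725/2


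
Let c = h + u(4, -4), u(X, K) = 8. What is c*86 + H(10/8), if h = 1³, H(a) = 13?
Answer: 787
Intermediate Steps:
h = 1
c = 9 (c = 1 + 8 = 9)
c*86 + H(10/8) = 9*86 + 13 = 774 + 13 = 787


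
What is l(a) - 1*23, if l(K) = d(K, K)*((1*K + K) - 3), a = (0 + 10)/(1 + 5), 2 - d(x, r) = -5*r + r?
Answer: -181/9 ≈ -20.111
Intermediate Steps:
d(x, r) = 2 + 4*r (d(x, r) = 2 - (-5*r + r) = 2 - (-4)*r = 2 + 4*r)
a = 5/3 (a = 10/6 = 10*(⅙) = 5/3 ≈ 1.6667)
l(K) = (-3 + 2*K)*(2 + 4*K) (l(K) = (2 + 4*K)*((1*K + K) - 3) = (2 + 4*K)*((K + K) - 3) = (2 + 4*K)*(2*K - 3) = (2 + 4*K)*(-3 + 2*K) = (-3 + 2*K)*(2 + 4*K))
l(a) - 1*23 = (-6 - 8*5/3 + 8*(5/3)²) - 1*23 = (-6 - 40/3 + 8*(25/9)) - 23 = (-6 - 40/3 + 200/9) - 23 = 26/9 - 23 = -181/9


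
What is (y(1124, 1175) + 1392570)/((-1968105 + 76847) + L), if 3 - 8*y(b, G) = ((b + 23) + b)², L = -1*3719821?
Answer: -2991561/22444316 ≈ -0.13329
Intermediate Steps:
L = -3719821
y(b, G) = 3/8 - (23 + 2*b)²/8 (y(b, G) = 3/8 - ((b + 23) + b)²/8 = 3/8 - ((23 + b) + b)²/8 = 3/8 - (23 + 2*b)²/8)
(y(1124, 1175) + 1392570)/((-1968105 + 76847) + L) = ((3/8 - (23 + 2*1124)²/8) + 1392570)/((-1968105 + 76847) - 3719821) = ((3/8 - (23 + 2248)²/8) + 1392570)/(-1891258 - 3719821) = ((3/8 - ⅛*2271²) + 1392570)/(-5611079) = ((3/8 - ⅛*5157441) + 1392570)*(-1/5611079) = ((3/8 - 5157441/8) + 1392570)*(-1/5611079) = (-2578719/4 + 1392570)*(-1/5611079) = (2991561/4)*(-1/5611079) = -2991561/22444316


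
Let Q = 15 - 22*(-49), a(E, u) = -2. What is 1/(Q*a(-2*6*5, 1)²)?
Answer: 1/4372 ≈ 0.00022873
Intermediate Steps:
Q = 1093 (Q = 15 + 1078 = 1093)
1/(Q*a(-2*6*5, 1)²) = 1/(1093*(-2)²) = 1/(1093*4) = 1/4372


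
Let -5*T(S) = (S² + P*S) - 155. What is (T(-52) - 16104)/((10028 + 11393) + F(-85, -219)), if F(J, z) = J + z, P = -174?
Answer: -92117/105585 ≈ -0.87244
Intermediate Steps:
T(S) = 31 - S²/5 + 174*S/5 (T(S) = -((S² - 174*S) - 155)/5 = -(-155 + S² - 174*S)/5 = 31 - S²/5 + 174*S/5)
(T(-52) - 16104)/((10028 + 11393) + F(-85, -219)) = ((31 - ⅕*(-52)² + (174/5)*(-52)) - 16104)/((10028 + 11393) + (-85 - 219)) = ((31 - ⅕*2704 - 9048/5) - 16104)/(21421 - 304) = ((31 - 2704/5 - 9048/5) - 16104)/21117 = (-11597/5 - 16104)*(1/21117) = -92117/5*1/21117 = -92117/105585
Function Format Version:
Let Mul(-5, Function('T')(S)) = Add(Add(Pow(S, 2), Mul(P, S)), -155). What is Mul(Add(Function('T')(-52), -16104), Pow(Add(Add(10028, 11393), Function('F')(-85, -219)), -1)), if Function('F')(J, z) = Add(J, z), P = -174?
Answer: Rational(-92117, 105585) ≈ -0.87244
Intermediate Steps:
Function('T')(S) = Add(31, Mul(Rational(-1, 5), Pow(S, 2)), Mul(Rational(174, 5), S)) (Function('T')(S) = Mul(Rational(-1, 5), Add(Add(Pow(S, 2), Mul(-174, S)), -155)) = Mul(Rational(-1, 5), Add(-155, Pow(S, 2), Mul(-174, S))) = Add(31, Mul(Rational(-1, 5), Pow(S, 2)), Mul(Rational(174, 5), S)))
Mul(Add(Function('T')(-52), -16104), Pow(Add(Add(10028, 11393), Function('F')(-85, -219)), -1)) = Mul(Add(Add(31, Mul(Rational(-1, 5), Pow(-52, 2)), Mul(Rational(174, 5), -52)), -16104), Pow(Add(Add(10028, 11393), Add(-85, -219)), -1)) = Mul(Add(Add(31, Mul(Rational(-1, 5), 2704), Rational(-9048, 5)), -16104), Pow(Add(21421, -304), -1)) = Mul(Add(Add(31, Rational(-2704, 5), Rational(-9048, 5)), -16104), Pow(21117, -1)) = Mul(Add(Rational(-11597, 5), -16104), Rational(1, 21117)) = Mul(Rational(-92117, 5), Rational(1, 21117)) = Rational(-92117, 105585)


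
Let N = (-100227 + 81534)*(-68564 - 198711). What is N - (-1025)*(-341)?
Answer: 4995822050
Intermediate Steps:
N = 4996171575 (N = -18693*(-267275) = 4996171575)
N - (-1025)*(-341) = 4996171575 - (-1025)*(-341) = 4996171575 - 1*349525 = 4996171575 - 349525 = 4995822050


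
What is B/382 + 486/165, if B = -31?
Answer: 60179/21010 ≈ 2.8643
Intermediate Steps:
B/382 + 486/165 = -31/382 + 486/165 = -31*1/382 + 486*(1/165) = -31/382 + 162/55 = 60179/21010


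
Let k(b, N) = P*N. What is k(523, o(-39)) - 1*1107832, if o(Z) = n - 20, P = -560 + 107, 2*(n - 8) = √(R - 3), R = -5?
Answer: -1102396 - 453*I*√2 ≈ -1.1024e+6 - 640.64*I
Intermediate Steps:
n = 8 + I*√2 (n = 8 + √(-5 - 3)/2 = 8 + √(-8)/2 = 8 + (2*I*√2)/2 = 8 + I*√2 ≈ 8.0 + 1.4142*I)
P = -453
o(Z) = -12 + I*√2 (o(Z) = (8 + I*√2) - 20 = -12 + I*√2)
k(b, N) = -453*N
k(523, o(-39)) - 1*1107832 = -453*(-12 + I*√2) - 1*1107832 = (5436 - 453*I*√2) - 1107832 = -1102396 - 453*I*√2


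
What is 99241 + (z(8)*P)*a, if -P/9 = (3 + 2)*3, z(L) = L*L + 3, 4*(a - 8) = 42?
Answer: -136183/2 ≈ -68092.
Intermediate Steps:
a = 37/2 (a = 8 + (¼)*42 = 8 + 21/2 = 37/2 ≈ 18.500)
z(L) = 3 + L² (z(L) = L² + 3 = 3 + L²)
P = -135 (P = -9*(3 + 2)*3 = -45*3 = -9*15 = -135)
99241 + (z(8)*P)*a = 99241 + ((3 + 8²)*(-135))*(37/2) = 99241 + ((3 + 64)*(-135))*(37/2) = 99241 + (67*(-135))*(37/2) = 99241 - 9045*37/2 = 99241 - 334665/2 = -136183/2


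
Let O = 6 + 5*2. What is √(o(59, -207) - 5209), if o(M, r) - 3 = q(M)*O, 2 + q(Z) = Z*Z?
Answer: √50458 ≈ 224.63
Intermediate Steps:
q(Z) = -2 + Z² (q(Z) = -2 + Z*Z = -2 + Z²)
O = 16 (O = 6 + 10 = 16)
o(M, r) = -29 + 16*M² (o(M, r) = 3 + (-2 + M²)*16 = 3 + (-32 + 16*M²) = -29 + 16*M²)
√(o(59, -207) - 5209) = √((-29 + 16*59²) - 5209) = √((-29 + 16*3481) - 5209) = √((-29 + 55696) - 5209) = √(55667 - 5209) = √50458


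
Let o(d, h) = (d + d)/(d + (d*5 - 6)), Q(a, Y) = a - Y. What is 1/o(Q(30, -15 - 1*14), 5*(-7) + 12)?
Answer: 174/59 ≈ 2.9492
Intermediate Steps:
o(d, h) = 2*d/(-6 + 6*d) (o(d, h) = (2*d)/(d + (5*d - 6)) = (2*d)/(d + (-6 + 5*d)) = (2*d)/(-6 + 6*d) = 2*d/(-6 + 6*d))
1/o(Q(30, -15 - 1*14), 5*(-7) + 12) = 1/((30 - (-15 - 1*14))/(3*(-1 + (30 - (-15 - 1*14))))) = 1/((30 - (-15 - 14))/(3*(-1 + (30 - (-15 - 14))))) = 1/((30 - 1*(-29))/(3*(-1 + (30 - 1*(-29))))) = 1/((30 + 29)/(3*(-1 + (30 + 29)))) = 1/((1/3)*59/(-1 + 59)) = 1/((1/3)*59/58) = 1/((1/3)*59*(1/58)) = 1/(59/174) = 174/59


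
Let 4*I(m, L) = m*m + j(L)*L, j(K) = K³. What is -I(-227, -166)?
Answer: -759384665/4 ≈ -1.8985e+8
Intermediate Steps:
I(m, L) = L⁴/4 + m²/4 (I(m, L) = (m*m + L³*L)/4 = (m² + L⁴)/4 = (L⁴ + m²)/4 = L⁴/4 + m²/4)
-I(-227, -166) = -((¼)*(-166)⁴ + (¼)*(-227)²) = -((¼)*759333136 + (¼)*51529) = -(189833284 + 51529/4) = -1*759384665/4 = -759384665/4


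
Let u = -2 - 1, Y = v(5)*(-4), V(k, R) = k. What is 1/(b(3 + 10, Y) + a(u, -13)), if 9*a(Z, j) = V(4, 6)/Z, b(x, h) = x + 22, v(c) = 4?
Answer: 27/941 ≈ 0.028693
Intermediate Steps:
Y = -16 (Y = 4*(-4) = -16)
b(x, h) = 22 + x
u = -3
a(Z, j) = 4/(9*Z) (a(Z, j) = (4/Z)/9 = 4/(9*Z))
1/(b(3 + 10, Y) + a(u, -13)) = 1/((22 + (3 + 10)) + (4/9)/(-3)) = 1/((22 + 13) + (4/9)*(-1/3)) = 1/(35 - 4/27) = 1/(941/27) = 27/941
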